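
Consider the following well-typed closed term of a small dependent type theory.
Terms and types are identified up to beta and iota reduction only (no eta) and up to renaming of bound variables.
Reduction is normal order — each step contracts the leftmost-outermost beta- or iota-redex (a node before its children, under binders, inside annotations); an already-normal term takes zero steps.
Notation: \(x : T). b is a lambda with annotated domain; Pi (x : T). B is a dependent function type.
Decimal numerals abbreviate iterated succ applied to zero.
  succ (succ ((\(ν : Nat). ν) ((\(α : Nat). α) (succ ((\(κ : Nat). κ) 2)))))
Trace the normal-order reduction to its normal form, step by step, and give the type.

normal-order reduction:
  succ (succ ((\(ν : Nat). ν) ((\(α : Nat). α) (succ ((\(κ : Nat). κ) 2)))))
  ~> succ (succ ((\(ν : Nat). ν) (succ ((\(α : Nat). α) 2))))
  ~> succ (succ (succ ((\(ν : Nat). ν) 2)))
  ~> 5
type:
  Nat


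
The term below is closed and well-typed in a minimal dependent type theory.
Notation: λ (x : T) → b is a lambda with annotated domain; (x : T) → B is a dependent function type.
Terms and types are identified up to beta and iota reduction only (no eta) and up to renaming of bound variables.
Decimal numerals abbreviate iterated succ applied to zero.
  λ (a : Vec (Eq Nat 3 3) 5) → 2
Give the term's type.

the term's type:
  (a : Vec (Eq Nat 3 3) 5) → Nat


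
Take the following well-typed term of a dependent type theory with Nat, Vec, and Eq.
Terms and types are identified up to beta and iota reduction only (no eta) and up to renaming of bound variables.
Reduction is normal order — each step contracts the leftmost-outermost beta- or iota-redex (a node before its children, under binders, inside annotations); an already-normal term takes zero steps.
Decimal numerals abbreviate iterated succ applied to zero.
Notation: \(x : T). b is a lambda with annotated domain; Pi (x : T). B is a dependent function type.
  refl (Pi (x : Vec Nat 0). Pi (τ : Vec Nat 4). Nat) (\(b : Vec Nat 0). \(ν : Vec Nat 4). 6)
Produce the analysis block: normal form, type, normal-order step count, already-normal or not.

normal form:
  refl (Pi (x : Vec Nat 0). Pi (τ : Vec Nat 4). Nat) (\(b : Vec Nat 0). \(ν : Vec Nat 4). 6)
the term's type:
  Eq (Pi (x : Vec Nat 0). Pi (τ : Vec Nat 4). Nat) (\(b : Vec Nat 0). \(ν : Vec Nat 4). 6) (\(η : Vec Nat 0). \(p : Vec Nat 4). 6)
steps to reach normal form (normal order): 0
term was already normal: yes


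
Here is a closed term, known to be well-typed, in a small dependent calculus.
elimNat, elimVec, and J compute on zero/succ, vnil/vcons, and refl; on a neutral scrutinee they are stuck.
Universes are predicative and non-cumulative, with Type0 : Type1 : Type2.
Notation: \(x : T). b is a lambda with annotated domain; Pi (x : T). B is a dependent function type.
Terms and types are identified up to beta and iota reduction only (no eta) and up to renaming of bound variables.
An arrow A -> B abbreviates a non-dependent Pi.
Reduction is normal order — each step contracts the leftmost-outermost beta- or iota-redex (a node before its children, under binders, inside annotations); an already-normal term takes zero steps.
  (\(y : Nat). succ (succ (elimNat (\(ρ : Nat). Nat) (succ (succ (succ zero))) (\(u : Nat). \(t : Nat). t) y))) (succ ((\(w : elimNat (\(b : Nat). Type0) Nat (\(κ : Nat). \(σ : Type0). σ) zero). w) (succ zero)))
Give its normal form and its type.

reduced normal form:
  succ (succ (succ (succ (succ zero))))
the term's type:
  Nat


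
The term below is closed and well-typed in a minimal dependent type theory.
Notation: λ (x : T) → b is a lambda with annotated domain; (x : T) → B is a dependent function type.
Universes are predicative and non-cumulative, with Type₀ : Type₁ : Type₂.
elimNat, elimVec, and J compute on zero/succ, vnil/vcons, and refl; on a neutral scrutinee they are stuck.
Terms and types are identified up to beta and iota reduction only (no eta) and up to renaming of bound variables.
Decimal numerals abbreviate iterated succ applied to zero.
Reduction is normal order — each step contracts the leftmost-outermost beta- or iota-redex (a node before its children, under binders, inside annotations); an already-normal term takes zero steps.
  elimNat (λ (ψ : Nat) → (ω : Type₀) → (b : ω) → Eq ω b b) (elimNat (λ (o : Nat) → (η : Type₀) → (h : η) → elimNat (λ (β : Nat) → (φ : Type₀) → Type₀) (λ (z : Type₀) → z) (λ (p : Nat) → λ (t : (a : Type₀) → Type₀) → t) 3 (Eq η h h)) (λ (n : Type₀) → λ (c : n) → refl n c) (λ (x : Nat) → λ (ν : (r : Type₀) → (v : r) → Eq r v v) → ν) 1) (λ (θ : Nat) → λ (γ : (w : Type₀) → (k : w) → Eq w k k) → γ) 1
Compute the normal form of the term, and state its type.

normal form:
  λ (ψ : Type₀) → λ (ω : ψ) → refl ψ ω
the term's type:
  (ψ : Type₀) → (ω : ψ) → Eq ψ ω ω
observation: normalization takes exactly 8 steps under the normal-order strategy.


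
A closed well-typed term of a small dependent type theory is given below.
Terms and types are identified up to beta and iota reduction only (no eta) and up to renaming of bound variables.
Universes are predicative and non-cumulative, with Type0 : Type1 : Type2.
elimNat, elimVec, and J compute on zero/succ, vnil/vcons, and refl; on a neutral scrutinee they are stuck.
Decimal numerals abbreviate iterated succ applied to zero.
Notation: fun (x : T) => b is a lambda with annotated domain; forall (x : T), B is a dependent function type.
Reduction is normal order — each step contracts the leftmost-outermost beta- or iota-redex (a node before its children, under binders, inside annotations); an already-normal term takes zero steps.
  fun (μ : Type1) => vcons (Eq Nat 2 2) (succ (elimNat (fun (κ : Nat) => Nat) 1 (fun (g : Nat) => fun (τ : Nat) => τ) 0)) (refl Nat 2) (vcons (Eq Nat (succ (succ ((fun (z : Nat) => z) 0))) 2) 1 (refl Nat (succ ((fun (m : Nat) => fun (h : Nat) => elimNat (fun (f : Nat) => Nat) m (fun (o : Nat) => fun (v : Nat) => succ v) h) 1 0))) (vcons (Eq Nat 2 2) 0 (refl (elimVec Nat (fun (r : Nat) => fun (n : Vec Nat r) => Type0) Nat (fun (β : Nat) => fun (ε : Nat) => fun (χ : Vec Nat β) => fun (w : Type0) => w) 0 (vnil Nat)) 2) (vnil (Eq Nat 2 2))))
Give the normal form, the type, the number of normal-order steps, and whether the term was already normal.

resulting normal form:
  fun (μ : Type1) => vcons (Eq Nat 2 2) 2 (refl Nat 2) (vcons (Eq Nat 2 2) 1 (refl Nat 2) (vcons (Eq Nat 2 2) 0 (refl Nat 2) (vnil (Eq Nat 2 2))))
inferred type:
  forall (μ : Type1), Vec (Eq Nat 2 2) 3
reduction steps (normal order): 6
started in normal form: no
first redex: an elimNat iota-redex


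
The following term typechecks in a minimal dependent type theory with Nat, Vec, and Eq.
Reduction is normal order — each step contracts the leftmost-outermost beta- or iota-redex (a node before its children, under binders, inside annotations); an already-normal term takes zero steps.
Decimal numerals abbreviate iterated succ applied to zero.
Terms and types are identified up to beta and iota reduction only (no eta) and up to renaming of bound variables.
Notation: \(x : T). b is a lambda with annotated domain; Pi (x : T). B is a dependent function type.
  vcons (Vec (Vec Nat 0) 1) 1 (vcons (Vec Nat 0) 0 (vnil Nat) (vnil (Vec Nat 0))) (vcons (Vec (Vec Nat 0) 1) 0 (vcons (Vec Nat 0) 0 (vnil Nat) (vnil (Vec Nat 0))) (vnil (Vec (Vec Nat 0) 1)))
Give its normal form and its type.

normal form:
  vcons (Vec (Vec Nat 0) 1) 1 (vcons (Vec Nat 0) 0 (vnil Nat) (vnil (Vec Nat 0))) (vcons (Vec (Vec Nat 0) 1) 0 (vcons (Vec Nat 0) 0 (vnil Nat) (vnil (Vec Nat 0))) (vnil (Vec (Vec Nat 0) 1)))
inferred type:
  Vec (Vec (Vec Nat 0) 1) 2


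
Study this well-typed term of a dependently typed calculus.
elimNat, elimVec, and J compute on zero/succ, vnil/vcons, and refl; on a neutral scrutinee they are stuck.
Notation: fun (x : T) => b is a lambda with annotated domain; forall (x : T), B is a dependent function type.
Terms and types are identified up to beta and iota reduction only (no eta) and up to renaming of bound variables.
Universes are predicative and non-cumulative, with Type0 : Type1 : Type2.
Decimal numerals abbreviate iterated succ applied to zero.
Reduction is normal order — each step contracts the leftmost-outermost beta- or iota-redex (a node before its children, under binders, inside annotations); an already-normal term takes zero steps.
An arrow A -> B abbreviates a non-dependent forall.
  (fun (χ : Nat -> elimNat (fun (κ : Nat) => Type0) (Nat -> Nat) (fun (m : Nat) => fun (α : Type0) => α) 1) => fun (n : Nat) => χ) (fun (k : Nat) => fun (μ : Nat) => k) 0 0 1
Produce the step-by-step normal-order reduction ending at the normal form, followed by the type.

reduction (normal order):
  (fun (χ : Nat -> elimNat (fun (κ : Nat) => Type0) (Nat -> Nat) (fun (m : Nat) => fun (α : Type0) => α) 1) => fun (n : Nat) => χ) (fun (k : Nat) => fun (μ : Nat) => k) 0 0 1
  ~> (fun (χ : Nat) => fun (κ : Nat) => fun (m : Nat) => κ) 0 0 1
  ~> (fun (χ : Nat) => fun (κ : Nat) => χ) 0 1
  ~> (fun (χ : Nat) => 0) 1
  ~> 0
type:
  Nat


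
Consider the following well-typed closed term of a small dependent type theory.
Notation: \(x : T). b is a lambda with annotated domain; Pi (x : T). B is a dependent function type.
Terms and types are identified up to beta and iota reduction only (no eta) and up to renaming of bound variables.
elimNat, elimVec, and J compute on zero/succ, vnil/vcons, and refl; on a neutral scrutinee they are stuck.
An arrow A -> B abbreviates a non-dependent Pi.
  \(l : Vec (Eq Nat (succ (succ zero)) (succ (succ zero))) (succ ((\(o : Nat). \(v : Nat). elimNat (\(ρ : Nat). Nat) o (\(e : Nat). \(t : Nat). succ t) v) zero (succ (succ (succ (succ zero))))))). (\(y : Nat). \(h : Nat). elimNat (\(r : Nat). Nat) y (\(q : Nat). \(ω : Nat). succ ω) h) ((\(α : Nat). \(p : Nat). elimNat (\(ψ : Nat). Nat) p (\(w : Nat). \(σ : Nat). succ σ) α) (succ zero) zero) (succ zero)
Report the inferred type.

type:
  Vec (Eq Nat (succ (succ zero)) (succ (succ zero))) (succ (succ (succ (succ (succ zero))))) -> Nat


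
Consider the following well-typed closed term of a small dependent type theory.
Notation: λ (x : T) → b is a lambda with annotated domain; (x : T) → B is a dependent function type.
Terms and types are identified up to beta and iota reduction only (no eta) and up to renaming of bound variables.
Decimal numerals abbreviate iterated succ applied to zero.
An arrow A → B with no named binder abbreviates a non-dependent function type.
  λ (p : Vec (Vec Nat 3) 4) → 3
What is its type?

inferred type:
  Vec (Vec Nat 3) 4 → Nat


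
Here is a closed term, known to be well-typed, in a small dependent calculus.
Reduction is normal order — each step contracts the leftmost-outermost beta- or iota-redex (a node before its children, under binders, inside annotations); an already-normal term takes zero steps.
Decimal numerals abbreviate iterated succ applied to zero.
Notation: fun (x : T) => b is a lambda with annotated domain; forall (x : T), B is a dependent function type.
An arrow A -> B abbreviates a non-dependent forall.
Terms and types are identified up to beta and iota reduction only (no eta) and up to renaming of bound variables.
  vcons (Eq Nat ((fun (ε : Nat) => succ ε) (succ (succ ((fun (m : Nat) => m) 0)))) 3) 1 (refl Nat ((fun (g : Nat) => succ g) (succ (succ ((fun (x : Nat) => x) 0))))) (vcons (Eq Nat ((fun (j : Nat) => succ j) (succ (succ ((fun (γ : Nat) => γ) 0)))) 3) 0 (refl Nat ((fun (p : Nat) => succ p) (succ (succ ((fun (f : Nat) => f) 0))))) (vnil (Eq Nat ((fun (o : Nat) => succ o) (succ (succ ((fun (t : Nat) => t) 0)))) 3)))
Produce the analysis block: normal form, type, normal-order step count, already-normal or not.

reduced normal form:
  vcons (Eq Nat 3 3) 1 (refl Nat 3) (vcons (Eq Nat 3 3) 0 (refl Nat 3) (vnil (Eq Nat 3 3)))
the term's type:
  Vec (Eq Nat 3 3) 2
steps to reach normal form (normal order): 10
already normal: no
first redex: a beta-redex


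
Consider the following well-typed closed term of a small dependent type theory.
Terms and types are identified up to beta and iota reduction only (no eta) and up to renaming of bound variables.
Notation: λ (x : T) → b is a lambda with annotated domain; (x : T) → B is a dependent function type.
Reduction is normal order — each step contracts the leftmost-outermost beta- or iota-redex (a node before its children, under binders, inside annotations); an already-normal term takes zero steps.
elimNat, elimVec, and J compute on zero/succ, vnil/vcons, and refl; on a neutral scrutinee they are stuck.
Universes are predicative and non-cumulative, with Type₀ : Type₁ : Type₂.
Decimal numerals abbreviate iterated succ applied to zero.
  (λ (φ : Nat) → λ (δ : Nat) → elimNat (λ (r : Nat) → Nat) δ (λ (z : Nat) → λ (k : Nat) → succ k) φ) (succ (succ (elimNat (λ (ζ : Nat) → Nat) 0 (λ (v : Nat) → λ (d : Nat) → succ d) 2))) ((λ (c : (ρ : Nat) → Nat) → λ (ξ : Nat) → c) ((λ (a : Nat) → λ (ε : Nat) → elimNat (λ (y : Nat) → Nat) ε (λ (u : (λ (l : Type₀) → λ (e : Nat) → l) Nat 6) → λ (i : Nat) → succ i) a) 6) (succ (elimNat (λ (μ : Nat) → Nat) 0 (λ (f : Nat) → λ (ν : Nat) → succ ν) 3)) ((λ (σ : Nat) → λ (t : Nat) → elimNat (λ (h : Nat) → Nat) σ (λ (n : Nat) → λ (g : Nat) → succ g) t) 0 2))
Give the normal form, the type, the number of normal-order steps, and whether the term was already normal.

resulting normal form:
  12
the term's type:
  Nat
steps to reach normal form (normal order): 54
started in normal form: no
first contracted redex: a beta-redex


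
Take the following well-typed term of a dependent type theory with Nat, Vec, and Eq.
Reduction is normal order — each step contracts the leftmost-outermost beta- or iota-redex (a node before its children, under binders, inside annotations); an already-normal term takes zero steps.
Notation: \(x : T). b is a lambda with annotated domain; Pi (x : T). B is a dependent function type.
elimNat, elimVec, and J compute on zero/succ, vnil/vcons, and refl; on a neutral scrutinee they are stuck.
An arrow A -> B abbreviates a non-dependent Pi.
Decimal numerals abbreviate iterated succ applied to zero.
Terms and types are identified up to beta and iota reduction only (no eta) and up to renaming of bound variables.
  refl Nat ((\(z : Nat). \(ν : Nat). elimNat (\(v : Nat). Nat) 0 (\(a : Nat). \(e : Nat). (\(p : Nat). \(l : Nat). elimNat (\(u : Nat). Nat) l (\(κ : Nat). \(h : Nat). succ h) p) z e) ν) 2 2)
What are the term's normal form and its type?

normal form:
  refl Nat 4
type:
  Eq Nat 4 4


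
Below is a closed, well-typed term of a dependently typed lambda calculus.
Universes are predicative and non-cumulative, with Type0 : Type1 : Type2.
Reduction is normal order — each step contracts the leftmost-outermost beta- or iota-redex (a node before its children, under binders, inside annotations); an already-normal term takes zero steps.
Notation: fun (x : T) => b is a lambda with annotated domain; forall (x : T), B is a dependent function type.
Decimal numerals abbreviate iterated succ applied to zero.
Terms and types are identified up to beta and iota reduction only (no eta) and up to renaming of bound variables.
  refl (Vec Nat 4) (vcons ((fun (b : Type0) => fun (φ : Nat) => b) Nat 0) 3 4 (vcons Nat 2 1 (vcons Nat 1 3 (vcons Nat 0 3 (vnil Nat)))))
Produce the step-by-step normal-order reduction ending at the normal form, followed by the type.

reduction (normal order):
  refl (Vec Nat 4) (vcons ((fun (b : Type0) => fun (φ : Nat) => b) Nat 0) 3 4 (vcons Nat 2 1 (vcons Nat 1 3 (vcons Nat 0 3 (vnil Nat)))))
  ~> refl (Vec Nat 4) (vcons ((fun (b : Nat) => Nat) 0) 3 4 (vcons Nat 2 1 (vcons Nat 1 3 (vcons Nat 0 3 (vnil Nat)))))
  ~> refl (Vec Nat 4) (vcons Nat 3 4 (vcons Nat 2 1 (vcons Nat 1 3 (vcons Nat 0 3 (vnil Nat)))))
inferred type:
  Eq (Vec Nat 4) (vcons Nat 3 4 (vcons Nat 2 1 (vcons Nat 1 3 (vcons Nat 0 3 (vnil Nat))))) (vcons Nat 3 4 (vcons Nat 2 1 (vcons Nat 1 3 (vcons Nat 0 3 (vnil Nat)))))


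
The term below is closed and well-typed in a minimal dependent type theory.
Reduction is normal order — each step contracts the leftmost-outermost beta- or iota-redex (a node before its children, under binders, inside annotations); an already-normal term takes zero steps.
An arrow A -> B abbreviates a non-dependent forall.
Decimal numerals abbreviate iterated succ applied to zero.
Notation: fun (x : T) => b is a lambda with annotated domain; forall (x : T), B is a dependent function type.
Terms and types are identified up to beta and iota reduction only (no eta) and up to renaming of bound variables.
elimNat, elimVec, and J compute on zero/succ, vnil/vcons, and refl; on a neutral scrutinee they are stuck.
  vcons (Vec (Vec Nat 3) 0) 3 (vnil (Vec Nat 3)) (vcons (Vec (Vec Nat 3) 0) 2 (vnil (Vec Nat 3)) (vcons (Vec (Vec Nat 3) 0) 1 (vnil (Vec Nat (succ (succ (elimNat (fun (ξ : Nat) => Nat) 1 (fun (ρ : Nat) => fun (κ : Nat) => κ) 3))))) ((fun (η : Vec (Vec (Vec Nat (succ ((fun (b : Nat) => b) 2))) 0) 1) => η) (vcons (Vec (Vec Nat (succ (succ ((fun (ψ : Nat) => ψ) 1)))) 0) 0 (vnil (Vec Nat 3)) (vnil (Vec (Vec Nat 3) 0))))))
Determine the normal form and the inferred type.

resulting normal form:
  vcons (Vec (Vec Nat 3) 0) 3 (vnil (Vec Nat 3)) (vcons (Vec (Vec Nat 3) 0) 2 (vnil (Vec Nat 3)) (vcons (Vec (Vec Nat 3) 0) 1 (vnil (Vec Nat 3)) (vcons (Vec (Vec Nat 3) 0) 0 (vnil (Vec Nat 3)) (vnil (Vec (Vec Nat 3) 0)))))
the term's type:
  Vec (Vec (Vec Nat 3) 0) 4


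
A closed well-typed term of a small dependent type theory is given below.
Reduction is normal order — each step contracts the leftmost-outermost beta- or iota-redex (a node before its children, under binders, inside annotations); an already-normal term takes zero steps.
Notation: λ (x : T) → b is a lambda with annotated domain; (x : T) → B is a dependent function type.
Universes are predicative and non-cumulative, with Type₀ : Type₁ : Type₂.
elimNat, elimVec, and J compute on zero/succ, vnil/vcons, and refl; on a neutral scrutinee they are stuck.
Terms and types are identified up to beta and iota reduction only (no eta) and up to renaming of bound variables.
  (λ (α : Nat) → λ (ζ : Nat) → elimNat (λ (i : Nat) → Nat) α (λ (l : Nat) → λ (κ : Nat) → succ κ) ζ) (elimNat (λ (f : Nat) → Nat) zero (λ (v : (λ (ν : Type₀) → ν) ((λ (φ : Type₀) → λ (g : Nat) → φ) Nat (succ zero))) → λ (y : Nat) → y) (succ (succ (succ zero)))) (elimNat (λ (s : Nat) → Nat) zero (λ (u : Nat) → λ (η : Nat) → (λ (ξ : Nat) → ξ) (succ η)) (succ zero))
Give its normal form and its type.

resulting normal form:
  succ zero
inferred type:
  Nat
observation: reduction starts at a beta-redex, and 21 normal-order steps reach the normal form.


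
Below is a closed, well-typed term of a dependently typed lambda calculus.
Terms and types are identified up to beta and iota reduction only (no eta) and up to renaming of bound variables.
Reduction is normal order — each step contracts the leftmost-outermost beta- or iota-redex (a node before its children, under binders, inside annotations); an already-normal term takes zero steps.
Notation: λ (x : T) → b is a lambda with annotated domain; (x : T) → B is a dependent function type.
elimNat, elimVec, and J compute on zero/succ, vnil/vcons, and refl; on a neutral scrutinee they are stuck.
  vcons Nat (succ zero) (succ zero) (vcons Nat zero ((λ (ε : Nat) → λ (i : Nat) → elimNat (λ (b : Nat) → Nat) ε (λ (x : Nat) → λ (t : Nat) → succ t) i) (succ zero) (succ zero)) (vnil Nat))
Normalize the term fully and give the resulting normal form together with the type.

normal form:
  vcons Nat (succ zero) (succ zero) (vcons Nat zero (succ (succ zero)) (vnil Nat))
type:
  Vec Nat (succ (succ zero))


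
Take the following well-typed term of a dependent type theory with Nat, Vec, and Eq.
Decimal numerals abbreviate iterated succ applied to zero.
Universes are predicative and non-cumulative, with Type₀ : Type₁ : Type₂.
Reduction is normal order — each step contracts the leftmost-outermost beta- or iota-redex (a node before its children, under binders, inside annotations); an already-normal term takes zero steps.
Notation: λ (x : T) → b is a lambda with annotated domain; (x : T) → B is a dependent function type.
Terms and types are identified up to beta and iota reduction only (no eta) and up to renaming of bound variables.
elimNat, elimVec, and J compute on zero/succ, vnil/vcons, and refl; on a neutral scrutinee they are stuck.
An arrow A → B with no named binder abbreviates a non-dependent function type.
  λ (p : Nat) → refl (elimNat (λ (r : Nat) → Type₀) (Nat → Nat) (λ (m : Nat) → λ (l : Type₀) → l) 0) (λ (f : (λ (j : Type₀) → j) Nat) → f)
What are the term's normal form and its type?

normal form:
  λ (p : Nat) → refl (Nat → Nat) (λ (r : Nat) → r)
type:
  Nat → Eq (Nat → Nat) (λ (p : Nat) → p) (λ (r : Nat) → r)


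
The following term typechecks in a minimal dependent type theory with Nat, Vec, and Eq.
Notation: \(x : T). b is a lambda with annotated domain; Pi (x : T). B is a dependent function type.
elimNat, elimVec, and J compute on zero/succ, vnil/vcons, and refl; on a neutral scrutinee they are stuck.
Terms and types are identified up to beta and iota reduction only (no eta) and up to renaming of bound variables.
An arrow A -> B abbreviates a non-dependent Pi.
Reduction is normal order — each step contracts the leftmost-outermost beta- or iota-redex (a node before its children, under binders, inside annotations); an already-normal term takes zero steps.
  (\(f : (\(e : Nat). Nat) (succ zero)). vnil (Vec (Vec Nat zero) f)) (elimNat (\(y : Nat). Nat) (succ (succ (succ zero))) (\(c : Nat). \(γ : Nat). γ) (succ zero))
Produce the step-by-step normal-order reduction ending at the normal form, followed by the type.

reduction (normal order):
  (\(f : (\(e : Nat). Nat) (succ zero)). vnil (Vec (Vec Nat zero) f)) (elimNat (\(y : Nat). Nat) (succ (succ (succ zero))) (\(c : Nat). \(γ : Nat). γ) (succ zero))
  ~> vnil (Vec (Vec Nat zero) (elimNat (\(f : Nat). Nat) (succ (succ (succ zero))) (\(e : Nat). \(y : Nat). y) (succ zero)))
  ~> vnil (Vec (Vec Nat zero) ((\(f : Nat). \(e : Nat). e) zero (elimNat (\(y : Nat). Nat) (succ (succ (succ zero))) (\(c : Nat). \(γ : Nat). γ) zero)))
  ~> vnil (Vec (Vec Nat zero) ((\(f : Nat). f) (elimNat (\(e : Nat). Nat) (succ (succ (succ zero))) (\(y : Nat). \(c : Nat). c) zero)))
  ~> vnil (Vec (Vec Nat zero) (elimNat (\(f : Nat). Nat) (succ (succ (succ zero))) (\(e : Nat). \(y : Nat). y) zero))
  ~> vnil (Vec (Vec Nat zero) (succ (succ (succ zero))))
type:
  Vec (Vec (Vec Nat zero) (succ (succ (succ zero)))) zero


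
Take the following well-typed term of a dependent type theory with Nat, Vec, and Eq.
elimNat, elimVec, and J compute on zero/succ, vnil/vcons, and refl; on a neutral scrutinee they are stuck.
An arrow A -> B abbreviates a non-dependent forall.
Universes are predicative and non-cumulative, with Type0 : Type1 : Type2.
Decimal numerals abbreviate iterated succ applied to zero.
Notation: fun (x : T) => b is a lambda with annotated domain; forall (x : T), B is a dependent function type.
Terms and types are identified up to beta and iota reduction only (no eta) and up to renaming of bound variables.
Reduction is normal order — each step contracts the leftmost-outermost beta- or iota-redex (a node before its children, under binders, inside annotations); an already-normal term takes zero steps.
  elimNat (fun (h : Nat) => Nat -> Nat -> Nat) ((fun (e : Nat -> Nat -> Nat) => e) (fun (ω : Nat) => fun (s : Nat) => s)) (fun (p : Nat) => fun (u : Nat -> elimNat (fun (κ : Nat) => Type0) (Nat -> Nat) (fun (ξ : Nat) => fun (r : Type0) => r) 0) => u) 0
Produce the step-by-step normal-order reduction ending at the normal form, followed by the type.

normal-order reduction:
  elimNat (fun (h : Nat) => Nat -> Nat -> Nat) ((fun (e : Nat -> Nat -> Nat) => e) (fun (ω : Nat) => fun (s : Nat) => s)) (fun (p : Nat) => fun (u : Nat -> elimNat (fun (κ : Nat) => Type0) (Nat -> Nat) (fun (ξ : Nat) => fun (r : Type0) => r) 0) => u) 0
  ~> (fun (h : Nat -> Nat -> Nat) => h) (fun (e : Nat) => fun (ω : Nat) => ω)
  ~> fun (h : Nat) => fun (e : Nat) => e
type:
  Nat -> Nat -> Nat


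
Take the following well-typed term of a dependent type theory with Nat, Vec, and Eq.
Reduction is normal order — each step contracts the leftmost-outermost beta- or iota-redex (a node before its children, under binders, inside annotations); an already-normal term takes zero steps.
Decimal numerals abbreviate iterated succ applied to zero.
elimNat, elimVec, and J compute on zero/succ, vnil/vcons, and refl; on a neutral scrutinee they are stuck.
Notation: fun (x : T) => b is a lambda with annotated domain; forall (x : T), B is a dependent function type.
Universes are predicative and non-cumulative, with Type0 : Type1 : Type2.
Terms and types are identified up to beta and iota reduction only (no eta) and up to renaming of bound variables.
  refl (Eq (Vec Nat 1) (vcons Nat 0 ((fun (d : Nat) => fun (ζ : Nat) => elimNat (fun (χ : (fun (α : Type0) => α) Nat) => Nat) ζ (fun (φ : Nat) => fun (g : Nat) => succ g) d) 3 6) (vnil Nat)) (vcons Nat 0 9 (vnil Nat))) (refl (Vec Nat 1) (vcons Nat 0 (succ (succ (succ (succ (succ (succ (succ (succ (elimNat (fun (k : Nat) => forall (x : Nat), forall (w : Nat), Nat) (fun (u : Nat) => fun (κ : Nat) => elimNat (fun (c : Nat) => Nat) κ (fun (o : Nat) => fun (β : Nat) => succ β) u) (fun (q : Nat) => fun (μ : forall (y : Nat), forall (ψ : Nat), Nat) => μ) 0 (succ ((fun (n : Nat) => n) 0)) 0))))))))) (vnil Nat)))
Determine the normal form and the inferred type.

normal form:
  refl (Eq (Vec Nat 1) (vcons Nat 0 9 (vnil Nat)) (vcons Nat 0 9 (vnil Nat))) (refl (Vec Nat 1) (vcons Nat 0 9 (vnil Nat)))
inferred type:
  Eq (Eq (Vec Nat 1) (vcons Nat 0 9 (vnil Nat)) (vcons Nat 0 9 (vnil Nat))) (refl (Vec Nat 1) (vcons Nat 0 9 (vnil Nat))) (refl (Vec Nat 1) (vcons Nat 0 9 (vnil Nat)))
observation: the first redex contracted is a beta-redex; the normal form is reached in 20 normal-order steps.


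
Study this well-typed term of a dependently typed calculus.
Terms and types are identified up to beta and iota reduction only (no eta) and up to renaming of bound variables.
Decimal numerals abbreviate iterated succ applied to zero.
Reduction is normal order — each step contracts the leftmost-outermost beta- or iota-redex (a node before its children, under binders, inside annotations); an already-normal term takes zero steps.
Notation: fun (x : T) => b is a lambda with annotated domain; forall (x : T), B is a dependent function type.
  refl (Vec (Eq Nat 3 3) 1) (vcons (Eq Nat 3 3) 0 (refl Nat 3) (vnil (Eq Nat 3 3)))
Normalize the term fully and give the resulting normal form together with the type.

reduced normal form:
  refl (Vec (Eq Nat 3 3) 1) (vcons (Eq Nat 3 3) 0 (refl Nat 3) (vnil (Eq Nat 3 3)))
inferred type:
  Eq (Vec (Eq Nat 3 3) 1) (vcons (Eq Nat 3 3) 0 (refl Nat 3) (vnil (Eq Nat 3 3))) (vcons (Eq Nat 3 3) 0 (refl Nat 3) (vnil (Eq Nat 3 3)))
observation: the term is already in normal form.


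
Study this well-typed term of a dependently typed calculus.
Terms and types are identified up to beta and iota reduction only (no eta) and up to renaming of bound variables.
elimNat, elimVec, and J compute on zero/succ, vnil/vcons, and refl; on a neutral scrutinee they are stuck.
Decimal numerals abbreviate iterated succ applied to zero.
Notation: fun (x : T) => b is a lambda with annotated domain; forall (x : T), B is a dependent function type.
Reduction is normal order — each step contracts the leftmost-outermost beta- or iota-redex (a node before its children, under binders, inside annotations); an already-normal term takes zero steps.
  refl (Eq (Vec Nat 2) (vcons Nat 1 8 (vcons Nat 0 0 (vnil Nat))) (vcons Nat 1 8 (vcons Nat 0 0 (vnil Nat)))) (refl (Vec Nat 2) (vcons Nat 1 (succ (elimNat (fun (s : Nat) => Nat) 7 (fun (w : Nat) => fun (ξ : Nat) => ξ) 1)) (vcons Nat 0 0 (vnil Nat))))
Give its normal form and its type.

resulting normal form:
  refl (Eq (Vec Nat 2) (vcons Nat 1 8 (vcons Nat 0 0 (vnil Nat))) (vcons Nat 1 8 (vcons Nat 0 0 (vnil Nat)))) (refl (Vec Nat 2) (vcons Nat 1 8 (vcons Nat 0 0 (vnil Nat))))
type:
  Eq (Eq (Vec Nat 2) (vcons Nat 1 8 (vcons Nat 0 0 (vnil Nat))) (vcons Nat 1 8 (vcons Nat 0 0 (vnil Nat)))) (refl (Vec Nat 2) (vcons Nat 1 8 (vcons Nat 0 0 (vnil Nat)))) (refl (Vec Nat 2) (vcons Nat 1 8 (vcons Nat 0 0 (vnil Nat))))
observation: reduction starts at an elimNat iota-redex, and 4 normal-order steps reach the normal form.


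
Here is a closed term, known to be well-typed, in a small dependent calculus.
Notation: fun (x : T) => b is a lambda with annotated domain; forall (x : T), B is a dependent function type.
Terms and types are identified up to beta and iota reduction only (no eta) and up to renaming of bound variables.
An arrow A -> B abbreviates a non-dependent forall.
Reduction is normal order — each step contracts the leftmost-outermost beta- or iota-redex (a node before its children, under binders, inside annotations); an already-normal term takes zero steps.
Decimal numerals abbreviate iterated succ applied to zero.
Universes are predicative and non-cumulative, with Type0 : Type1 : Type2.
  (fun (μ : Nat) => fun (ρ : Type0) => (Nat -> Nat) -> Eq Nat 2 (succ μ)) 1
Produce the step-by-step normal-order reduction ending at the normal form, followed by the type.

reduction (normal order):
  (fun (μ : Nat) => fun (ρ : Type0) => (Nat -> Nat) -> Eq Nat 2 (succ μ)) 1
  ~> fun (μ : Type0) => (Nat -> Nat) -> Eq Nat 2 2
type:
  Type0 -> Type0


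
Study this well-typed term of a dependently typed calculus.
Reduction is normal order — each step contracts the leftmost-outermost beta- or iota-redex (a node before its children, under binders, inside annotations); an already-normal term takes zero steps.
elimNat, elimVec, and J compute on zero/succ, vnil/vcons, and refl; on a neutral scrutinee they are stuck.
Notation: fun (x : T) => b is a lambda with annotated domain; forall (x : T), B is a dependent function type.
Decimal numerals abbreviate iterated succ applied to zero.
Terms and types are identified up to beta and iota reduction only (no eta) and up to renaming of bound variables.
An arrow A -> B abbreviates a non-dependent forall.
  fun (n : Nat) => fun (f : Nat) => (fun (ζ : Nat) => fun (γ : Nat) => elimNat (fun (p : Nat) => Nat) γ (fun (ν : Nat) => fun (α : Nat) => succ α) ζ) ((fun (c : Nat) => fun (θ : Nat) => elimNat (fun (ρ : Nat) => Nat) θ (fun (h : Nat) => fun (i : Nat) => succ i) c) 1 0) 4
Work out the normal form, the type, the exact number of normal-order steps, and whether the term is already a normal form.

reduced normal form:
  fun (n : Nat) => fun (f : Nat) => 5
type:
  Nat -> Nat -> Nat
reduction steps (normal order): 12
started in normal form: no
first contracted redex: a beta-redex


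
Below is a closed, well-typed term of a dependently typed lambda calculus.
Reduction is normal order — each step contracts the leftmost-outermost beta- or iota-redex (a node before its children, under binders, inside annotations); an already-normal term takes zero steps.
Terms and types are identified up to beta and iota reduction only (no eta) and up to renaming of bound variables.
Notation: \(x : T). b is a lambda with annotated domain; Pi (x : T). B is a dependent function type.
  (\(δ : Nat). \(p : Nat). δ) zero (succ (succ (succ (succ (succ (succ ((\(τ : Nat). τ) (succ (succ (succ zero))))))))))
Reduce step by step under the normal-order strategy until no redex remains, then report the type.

normal-order reduction sequence:
  (\(δ : Nat). \(p : Nat). δ) zero (succ (succ (succ (succ (succ (succ ((\(τ : Nat). τ) (succ (succ (succ zero))))))))))
  ~> (\(δ : Nat). zero) (succ (succ (succ (succ (succ (succ ((\(p : Nat). p) (succ (succ (succ zero))))))))))
  ~> zero
type:
  Nat


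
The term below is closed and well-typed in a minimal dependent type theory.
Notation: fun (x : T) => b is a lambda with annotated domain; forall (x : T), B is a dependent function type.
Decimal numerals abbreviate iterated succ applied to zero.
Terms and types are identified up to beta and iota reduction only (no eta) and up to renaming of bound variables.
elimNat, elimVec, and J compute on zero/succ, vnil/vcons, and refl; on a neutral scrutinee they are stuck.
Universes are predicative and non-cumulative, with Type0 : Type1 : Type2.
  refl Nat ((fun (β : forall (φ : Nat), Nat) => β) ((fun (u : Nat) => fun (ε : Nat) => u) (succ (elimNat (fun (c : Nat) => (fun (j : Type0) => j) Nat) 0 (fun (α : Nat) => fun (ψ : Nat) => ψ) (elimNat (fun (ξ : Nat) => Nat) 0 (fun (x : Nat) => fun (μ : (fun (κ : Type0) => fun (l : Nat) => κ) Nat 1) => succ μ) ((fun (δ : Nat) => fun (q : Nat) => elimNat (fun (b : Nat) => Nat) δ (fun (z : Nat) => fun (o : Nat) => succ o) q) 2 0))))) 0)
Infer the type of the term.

the term's type:
  Eq Nat 1 1


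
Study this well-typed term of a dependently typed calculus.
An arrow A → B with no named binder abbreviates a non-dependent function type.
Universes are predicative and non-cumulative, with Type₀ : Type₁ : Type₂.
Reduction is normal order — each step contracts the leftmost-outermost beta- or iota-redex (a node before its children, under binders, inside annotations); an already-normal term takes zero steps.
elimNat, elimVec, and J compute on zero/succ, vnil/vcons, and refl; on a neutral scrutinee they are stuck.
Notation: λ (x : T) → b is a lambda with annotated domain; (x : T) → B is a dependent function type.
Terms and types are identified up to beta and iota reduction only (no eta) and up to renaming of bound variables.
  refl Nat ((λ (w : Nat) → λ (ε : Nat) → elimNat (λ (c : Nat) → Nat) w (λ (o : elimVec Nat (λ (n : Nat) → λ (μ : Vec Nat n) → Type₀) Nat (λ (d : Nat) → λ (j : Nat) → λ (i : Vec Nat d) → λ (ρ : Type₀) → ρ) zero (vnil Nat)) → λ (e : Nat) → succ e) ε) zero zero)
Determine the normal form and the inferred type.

normal form:
  refl Nat zero
inferred type:
  Eq Nat zero zero
observation: the first redex contracted is a beta-redex; the normal form is reached in 3 normal-order steps.


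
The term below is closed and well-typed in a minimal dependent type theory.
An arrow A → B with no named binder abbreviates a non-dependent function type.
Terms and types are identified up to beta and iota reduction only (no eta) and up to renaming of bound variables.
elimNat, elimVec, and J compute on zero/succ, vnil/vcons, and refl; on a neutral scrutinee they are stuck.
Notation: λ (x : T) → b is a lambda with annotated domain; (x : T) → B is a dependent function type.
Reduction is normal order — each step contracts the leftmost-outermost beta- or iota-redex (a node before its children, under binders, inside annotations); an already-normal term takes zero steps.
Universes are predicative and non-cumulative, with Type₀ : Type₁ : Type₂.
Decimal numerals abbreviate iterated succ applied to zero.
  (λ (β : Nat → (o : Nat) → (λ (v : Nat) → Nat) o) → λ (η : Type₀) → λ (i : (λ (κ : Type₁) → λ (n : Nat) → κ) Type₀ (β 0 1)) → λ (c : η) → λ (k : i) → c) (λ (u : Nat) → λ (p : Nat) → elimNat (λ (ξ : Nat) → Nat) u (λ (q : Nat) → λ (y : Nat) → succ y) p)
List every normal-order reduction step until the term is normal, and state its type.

normal-order reduction sequence:
  (λ (β : Nat → (o : Nat) → (λ (v : Nat) → Nat) o) → λ (η : Type₀) → λ (i : (λ (κ : Type₁) → λ (n : Nat) → κ) Type₀ (β 0 1)) → λ (c : η) → λ (k : i) → c) (λ (u : Nat) → λ (p : Nat) → elimNat (λ (ξ : Nat) → Nat) u (λ (q : Nat) → λ (y : Nat) → succ y) p)
  ~> λ (β : Type₀) → λ (o : (λ (v : Type₁) → λ (η : Nat) → v) Type₀ ((λ (i : Nat) → λ (κ : Nat) → elimNat (λ (n : Nat) → Nat) i (λ (c : Nat) → λ (k : Nat) → succ k) κ) 0 1)) → λ (u : β) → λ (p : o) → u
  ~> λ (β : Type₀) → λ (o : (λ (v : Nat) → Type₀) ((λ (η : Nat) → λ (i : Nat) → elimNat (λ (κ : Nat) → Nat) η (λ (n : Nat) → λ (c : Nat) → succ c) i) 0 1)) → λ (k : β) → λ (u : o) → k
  ~> λ (β : Type₀) → λ (o : Type₀) → λ (v : β) → λ (η : o) → v
type:
  (β : Type₀) → (o : Type₀) → β → o → β


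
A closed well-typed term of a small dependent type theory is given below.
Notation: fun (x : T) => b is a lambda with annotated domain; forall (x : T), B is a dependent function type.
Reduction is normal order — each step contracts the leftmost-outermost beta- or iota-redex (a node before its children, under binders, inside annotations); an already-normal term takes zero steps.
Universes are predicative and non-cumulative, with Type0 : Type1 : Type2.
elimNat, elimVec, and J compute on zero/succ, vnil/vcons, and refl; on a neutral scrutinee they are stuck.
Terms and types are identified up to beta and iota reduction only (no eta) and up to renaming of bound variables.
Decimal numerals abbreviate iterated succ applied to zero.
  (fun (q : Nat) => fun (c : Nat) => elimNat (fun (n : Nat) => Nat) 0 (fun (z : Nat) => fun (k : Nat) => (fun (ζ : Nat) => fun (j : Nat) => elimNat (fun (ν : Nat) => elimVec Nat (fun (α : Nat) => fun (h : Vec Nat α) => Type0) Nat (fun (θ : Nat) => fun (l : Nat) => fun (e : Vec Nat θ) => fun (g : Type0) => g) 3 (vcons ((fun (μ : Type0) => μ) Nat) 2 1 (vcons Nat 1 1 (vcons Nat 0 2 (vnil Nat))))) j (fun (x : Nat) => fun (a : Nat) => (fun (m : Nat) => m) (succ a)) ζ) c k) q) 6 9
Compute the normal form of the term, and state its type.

resulting normal form:
  54
type:
  Nat
observation: contracting a beta-redex first, the term normalizes in 255 steps.


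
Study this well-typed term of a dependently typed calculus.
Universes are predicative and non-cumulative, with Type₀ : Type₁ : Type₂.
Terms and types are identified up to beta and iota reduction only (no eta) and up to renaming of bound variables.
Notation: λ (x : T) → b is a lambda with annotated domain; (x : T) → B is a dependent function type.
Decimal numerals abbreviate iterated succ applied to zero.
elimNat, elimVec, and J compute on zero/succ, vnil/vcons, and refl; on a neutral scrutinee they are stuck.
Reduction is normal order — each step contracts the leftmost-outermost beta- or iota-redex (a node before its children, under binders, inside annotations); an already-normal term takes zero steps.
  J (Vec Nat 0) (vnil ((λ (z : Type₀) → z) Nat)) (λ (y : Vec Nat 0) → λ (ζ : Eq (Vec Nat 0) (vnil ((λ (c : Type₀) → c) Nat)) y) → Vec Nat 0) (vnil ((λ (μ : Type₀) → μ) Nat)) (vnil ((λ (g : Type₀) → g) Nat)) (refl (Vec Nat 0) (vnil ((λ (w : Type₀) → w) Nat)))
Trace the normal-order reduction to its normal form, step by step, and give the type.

normal-order reduction sequence:
  J (Vec Nat 0) (vnil ((λ (z : Type₀) → z) Nat)) (λ (y : Vec Nat 0) → λ (ζ : Eq (Vec Nat 0) (vnil ((λ (c : Type₀) → c) Nat)) y) → Vec Nat 0) (vnil ((λ (μ : Type₀) → μ) Nat)) (vnil ((λ (g : Type₀) → g) Nat)) (refl (Vec Nat 0) (vnil ((λ (w : Type₀) → w) Nat)))
  ~> vnil ((λ (z : Type₀) → z) Nat)
  ~> vnil Nat
inferred type:
  Vec Nat 0


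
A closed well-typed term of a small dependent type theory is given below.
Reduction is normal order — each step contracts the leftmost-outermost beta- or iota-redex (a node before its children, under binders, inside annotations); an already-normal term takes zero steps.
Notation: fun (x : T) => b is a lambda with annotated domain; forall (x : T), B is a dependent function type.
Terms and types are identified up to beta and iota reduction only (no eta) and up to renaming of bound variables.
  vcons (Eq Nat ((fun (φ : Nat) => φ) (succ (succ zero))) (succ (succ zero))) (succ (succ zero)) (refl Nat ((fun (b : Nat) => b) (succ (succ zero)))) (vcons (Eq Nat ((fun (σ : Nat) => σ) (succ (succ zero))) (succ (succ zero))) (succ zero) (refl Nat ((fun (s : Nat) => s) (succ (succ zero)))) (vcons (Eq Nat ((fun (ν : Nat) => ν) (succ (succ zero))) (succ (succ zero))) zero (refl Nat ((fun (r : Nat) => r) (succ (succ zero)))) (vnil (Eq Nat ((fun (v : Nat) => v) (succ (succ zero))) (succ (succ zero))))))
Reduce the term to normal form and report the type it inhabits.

resulting normal form:
  vcons (Eq Nat (succ (succ zero)) (succ (succ zero))) (succ (succ zero)) (refl Nat (succ (succ zero))) (vcons (Eq Nat (succ (succ zero)) (succ (succ zero))) (succ zero) (refl Nat (succ (succ zero))) (vcons (Eq Nat (succ (succ zero)) (succ (succ zero))) zero (refl Nat (succ (succ zero))) (vnil (Eq Nat (succ (succ zero)) (succ (succ zero))))))
type:
  Vec (Eq Nat (succ (succ zero)) (succ (succ zero))) (succ (succ (succ zero)))
observation: the leftmost-outermost redex is a beta-redex, and normalization takes 7 steps.
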